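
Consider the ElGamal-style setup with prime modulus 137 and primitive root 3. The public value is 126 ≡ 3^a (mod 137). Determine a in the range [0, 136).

Baby-step giant-step with m = ceil(sqrt(136)) = 12.
Baby table (3^j mod 137 for j=0..11):
  0:1  1:3  2:9  3:27  4:81  5:106  6:44  7:132
  8:122  9:92  10:2  11:6
Giant step factor: 3^(-12) ≡ 99 (mod 137).
Scan 126·99^i mod 137 for i = 0, 1, …:
  i=0: 126   i=1: 7   i=2: 8   i=3: 107
  i=4: 44
Match at i=4, j=6: a = 4·12 + 6 = 54.

54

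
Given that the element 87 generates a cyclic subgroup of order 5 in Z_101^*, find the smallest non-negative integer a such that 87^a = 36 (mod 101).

4

Successive powers of 87 modulo 101:
  87^0=1  87^1=87  87^2=95  87^3=84  87^4=36
So 87^4 ≡ 36 (mod 101), giving a = 4.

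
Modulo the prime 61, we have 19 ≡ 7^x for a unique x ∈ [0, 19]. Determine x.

Compute 7^0 mod 61 = 1, then multiply by 7 repeatedly:
  7^0=1  7^1=7  7^2=49  7^3=38  7^4=22
  7^5=32  7^6=41  7^7=43  7^8=57  7^9=33
  7^10=48  7^11=31  7^12=34  7^13=55  7^14=19
Found 19 at exponent 14.

14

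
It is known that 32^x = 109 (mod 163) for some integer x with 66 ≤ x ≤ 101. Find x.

77

Compute 32^66 mod 163 = 64, then multiply by 32 repeatedly:
  32^66=64  32^67=92  32^68=10  32^69=157  32^70=134
  32^71=50  32^72=133  32^73=18  32^74=87  32^75=13
  32^76=90  32^77=109
Found 109 at exponent 77.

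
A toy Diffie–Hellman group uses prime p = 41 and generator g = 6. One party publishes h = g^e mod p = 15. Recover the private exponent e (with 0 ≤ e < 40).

37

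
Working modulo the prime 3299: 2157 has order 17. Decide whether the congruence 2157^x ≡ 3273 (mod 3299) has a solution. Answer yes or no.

yes

⟨2157⟩ has order 17; its elements mod 3299 are {1, 676, 715, 1059, 1204, 1355, 1581, 1622, 1686, 1714, 1781, 2157, 2218, 2350, 3120, 3179, 3273}.
3273 is in this set.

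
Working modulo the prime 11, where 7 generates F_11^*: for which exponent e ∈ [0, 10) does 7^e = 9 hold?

8

Successive powers of 7 modulo 11:
  7^0=1  7^1=7  7^2=5  7^3=2  7^4=3  7^5=10
  7^6=4  7^7=6  7^8=9
So 7^8 ≡ 9 (mod 11), giving e = 8.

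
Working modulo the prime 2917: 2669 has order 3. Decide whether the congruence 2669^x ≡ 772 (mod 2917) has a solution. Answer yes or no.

772 ∈ ⟨2669⟩ iff 772^3 ≡ 1 (mod 2917), since |⟨2669⟩| = 3.
772^3 mod 2917 = 1238.
Since 1238 ≠ 1, 772 does not lie in the subgroup.

no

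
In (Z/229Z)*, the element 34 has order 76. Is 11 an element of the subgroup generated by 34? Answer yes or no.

yes

11 ∈ ⟨34⟩ iff 11^76 ≡ 1 (mod 229), since |⟨34⟩| = 76.
11^76 mod 229 = 1.
Since 1 = 1, 11 lies in the subgroup.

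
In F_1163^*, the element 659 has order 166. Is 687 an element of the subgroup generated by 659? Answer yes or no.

687 ∈ ⟨659⟩ iff 687^166 ≡ 1 (mod 1163), since |⟨659⟩| = 166.
687^166 mod 1163 = 285.
Since 285 ≠ 1, 687 does not lie in the subgroup.

no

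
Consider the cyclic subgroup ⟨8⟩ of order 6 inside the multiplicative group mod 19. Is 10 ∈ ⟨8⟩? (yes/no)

no

⟨8⟩ has order 6; its elements mod 19 are {1, 7, 8, 11, 12, 18}.
10 is not in this set.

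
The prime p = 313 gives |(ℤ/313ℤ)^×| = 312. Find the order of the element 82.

104

The order of 82 must divide p − 1 = 312 = 2^3 · 3 · 13.
Divisors: 1, 2, 3, 4, 6, 8, 12, 13, 24, 26, 39, 52, 78, 104, 156, 312.
Check each in increasing order: 82^1 ≡ 82;  82^2 ≡ 151;  82^3 ≡ 175;  82^4 ≡ 265;  82^6 ≡ 264;  82^8 ≡ 113;  82^12 ≡ 210;  82^13 ≡ 5;  82^24 ≡ 280;  82^26 ≡ 25;  82^39 ≡ 125;  82^52 ≡ 312;  82^78 ≡ 288;  82^104 ≡ 1.
Smallest exponent giving 1 is 104.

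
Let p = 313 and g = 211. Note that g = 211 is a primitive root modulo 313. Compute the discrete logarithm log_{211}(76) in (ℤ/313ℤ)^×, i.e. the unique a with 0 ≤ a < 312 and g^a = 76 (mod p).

Baby-step giant-step with m = ceil(sqrt(312)) = 18.
Baby table (211^j mod 313 for j=0..17):
  0:1  1:211  2:75  3:175  4:304  5:292  6:264  7:303
  8:81  9:189  10:128  11:90  12:210  13:177  14:100  15:129
  16:301  17:285
Giant step factor: 211^(-18) ≡ 305 (mod 313).
Scan 76·305^i mod 313 for i = 0, 1, …:
  i=0: 76   i=1: 18   i=2: 169   i=3: 213
  i=4: 174   i=5: 173   i=6: 181   i=7: 117
  i=8: 3   i=9: 289   i=10: 192   i=11: 29
  i=12: 81
Match at i=12, j=8: a = 12·18 + 8 = 224.

224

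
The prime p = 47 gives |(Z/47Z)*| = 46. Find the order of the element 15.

The order of 15 must divide p − 1 = 46 = 2 · 23.
Divisors: 1, 2, 23, 46.
Check each in increasing order: 15^1 ≡ 15;  15^2 ≡ 37;  15^23 ≡ 46;  15^46 ≡ 1.
Smallest exponent giving 1 is 46.

46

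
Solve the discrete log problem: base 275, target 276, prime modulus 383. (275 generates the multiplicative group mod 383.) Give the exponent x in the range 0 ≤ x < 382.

Baby-step giant-step with m = ceil(sqrt(382)) = 20.
Baby table (275^j mod 383 for j=0..19):
  0:1  1:275  2:174  3:358  4:19  5:246  6:242  7:291
  8:361  9:78  10:2  11:167  12:348  13:333  14:38  15:109
  16:101  17:199  18:339  19:156
Giant step factor: 275^(-20) ≡ 96 (mod 383).
Scan 276·96^i mod 383 for i = 0, 1, …:
  i=0: 276   i=1: 69   i=2: 113   i=3: 124
  i=4: 31   i=5: 295   i=6: 361
Match at i=6, j=8: x = 6·20 + 8 = 128.

128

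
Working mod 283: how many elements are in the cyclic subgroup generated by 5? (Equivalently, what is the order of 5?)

282

The order of 5 must divide p − 1 = 282 = 2 · 3 · 47.
Divisors: 1, 2, 3, 6, 47, 94, 141, 282.
Check each in increasing order: 5^1 ≡ 5;  5^2 ≡ 25;  5^3 ≡ 125;  5^6 ≡ 60;  5^47 ≡ 45;  5^94 ≡ 44;  5^141 ≡ 282;  5^282 ≡ 1.
Smallest exponent giving 1 is 282.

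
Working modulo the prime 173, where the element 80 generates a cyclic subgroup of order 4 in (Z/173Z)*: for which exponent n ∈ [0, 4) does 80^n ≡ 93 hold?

Successive powers of 80 modulo 173:
  80^0=1  80^1=80  80^2=172  80^3=93
So 80^3 ≡ 93 (mod 173), giving n = 3.

3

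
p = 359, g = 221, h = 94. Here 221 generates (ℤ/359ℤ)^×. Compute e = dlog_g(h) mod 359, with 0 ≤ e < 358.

Baby-step giant-step with m = ceil(sqrt(358)) = 19.
Baby table (221^j mod 359 for j=0..18):
  0:1  1:221  2:17  3:167  4:289  5:326  6:246  7:157
  8:233  9:156  10:12  11:139  12:204  13:209  14:237  15:322
  16:80  17:89  18:283
Giant step factor: 221^(-19) ≡ 14 (mod 359).
Scan 94·14^i mod 359 for i = 0, 1, …:
  i=0: 94   i=1: 239   i=2: 115   i=3: 174
  i=4: 282   i=5: 358   i=6: 345   i=7: 163
  i=8: 128   i=9: 356     …   i=13: 350
  i=14: 233
Match at i=14, j=8: e = 14·19 + 8 = 274.

274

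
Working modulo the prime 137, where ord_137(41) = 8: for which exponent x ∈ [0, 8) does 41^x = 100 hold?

6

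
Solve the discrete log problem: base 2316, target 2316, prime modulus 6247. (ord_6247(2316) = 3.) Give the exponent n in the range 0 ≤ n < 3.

1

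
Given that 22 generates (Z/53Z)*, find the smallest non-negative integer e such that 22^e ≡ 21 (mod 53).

Baby-step giant-step with m = ceil(sqrt(52)) = 8.
Baby table (22^j mod 53 for j=0..7):
  0:1  1:22  2:7  3:48  4:49  5:18  6:25  7:20
Giant step factor: 22^(-8) ≡ 10 (mod 53).
Scan 21·10^i mod 53 for i = 0, 1, …:
  i=0: 21   i=1: 51   i=2: 33   i=3: 12
  i=4: 14   i=5: 34   i=6: 22
Match at i=6, j=1: e = 6·8 + 1 = 49.

49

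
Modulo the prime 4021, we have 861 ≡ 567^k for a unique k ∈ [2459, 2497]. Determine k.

Compute 567^2459 mod 4021 = 2, then multiply by 567 repeatedly:
  567^2459=2  567^2460=1134  567^2461=3639  567^2462=540  567^2463=584
  567^2464=1406  567^2465=1044  567^2466=861
Found 861 at exponent 2466.

2466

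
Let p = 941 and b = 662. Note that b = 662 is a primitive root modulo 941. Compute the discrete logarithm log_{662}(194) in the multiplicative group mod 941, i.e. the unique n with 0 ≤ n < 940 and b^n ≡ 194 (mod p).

Baby-step giant-step with m = ceil(sqrt(940)) = 31.
Baby table (662^j mod 941 for j=0..30):
  0:1  1:662  2:679  3:641  4:892  5:497  6:605  7:585
  8:519  9:113  10:467  11:506  12:917  13:109  14:642  15:613
  16:235  17:305  18:536  19:75  20:718  21:111  22:84  23:89
  24:576  25:207  26:589  27:344  28:6  29:208  30:310
Giant step factor: 662^(-31) ≡ 241 (mod 941).
Scan 194·241^i mod 941 for i = 0, 1, …:
  i=0: 194   i=1: 645   i=2: 180   i=3: 94
  i=4: 70   i=5: 873   i=6: 550   i=7: 810
  i=8: 423   i=9: 315     …   i=13: 492
  i=14: 6
Match at i=14, j=28: n = 14·31 + 28 = 462.

462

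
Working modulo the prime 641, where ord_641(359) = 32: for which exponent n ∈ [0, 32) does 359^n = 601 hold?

18

Successive powers of 359 modulo 641:
  359^0=1  359^1=359  359^2=40  359^3=258  359^4=318  359^5=64
  359^6=541  359^7=637  359^8=487  359^9=481  359^10=250  359^11=10
  359^12=385  359^13=400  359^14=16  359^15=616  359^16=640  359^17=282
  359^18=601
So 359^18 ≡ 601 (mod 641), giving n = 18.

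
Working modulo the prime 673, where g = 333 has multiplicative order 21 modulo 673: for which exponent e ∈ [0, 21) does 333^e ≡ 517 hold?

2

Successive powers of 333 modulo 673:
  333^0=1  333^1=333  333^2=517
So 333^2 ≡ 517 (mod 673), giving e = 2.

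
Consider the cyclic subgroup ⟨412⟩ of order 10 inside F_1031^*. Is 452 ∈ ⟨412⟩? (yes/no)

⟨412⟩ has order 10; its elements mod 1031 are {1, 264, 371, 412, 513, 518, 619, 660, 767, 1030}.
452 is not in this set.

no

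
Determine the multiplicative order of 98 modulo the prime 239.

The order of 98 must divide p − 1 = 238 = 2 · 7 · 17.
Divisors: 1, 2, 7, 14, 17, 34, 119, 238.
Check each in increasing order: 98^1 ≡ 98;  98^2 ≡ 44;  98^7 ≡ 1.
Smallest exponent giving 1 is 7.

7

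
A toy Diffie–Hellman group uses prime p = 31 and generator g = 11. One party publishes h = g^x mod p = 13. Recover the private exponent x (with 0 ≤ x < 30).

Successive powers of 11 modulo 31:
  11^0=1  11^1=11  11^2=28  11^3=29  11^4=9  11^5=6
  11^6=4  11^7=13
So 11^7 ≡ 13 (mod 31), giving x = 7.

7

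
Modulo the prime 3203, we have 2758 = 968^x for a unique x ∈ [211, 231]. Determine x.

214

Compute 968^211 mod 3203 = 1510, then multiply by 968 repeatedly:
  968^211=1510  968^212=1112  968^213=208  968^214=2758
Found 2758 at exponent 214.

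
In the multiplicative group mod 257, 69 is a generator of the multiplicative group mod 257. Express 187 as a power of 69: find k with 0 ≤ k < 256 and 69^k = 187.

108

Baby-step giant-step with m = ceil(sqrt(256)) = 16.
Baby table (69^j mod 257 for j=0..15):
  0:1  1:69  2:135  3:63  4:235  5:24  6:114  7:156
  8:227  9:243  10:62  11:166  12:146  13:51  14:178  15:203
Giant step factor: 69^(-16) ≡ 2 (mod 257).
Scan 187·2^i mod 257 for i = 0, 1, …:
  i=0: 187   i=1: 117   i=2: 234   i=3: 211
  i=4: 165   i=5: 73   i=6: 146
Match at i=6, j=12: k = 6·16 + 12 = 108.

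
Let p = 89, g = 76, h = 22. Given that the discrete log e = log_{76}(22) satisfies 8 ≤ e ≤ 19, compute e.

12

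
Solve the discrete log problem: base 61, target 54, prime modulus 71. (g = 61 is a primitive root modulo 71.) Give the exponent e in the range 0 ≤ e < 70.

56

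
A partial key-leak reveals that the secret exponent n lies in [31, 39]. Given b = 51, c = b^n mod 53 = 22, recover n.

Compute 51^31 mod 53 = 32, then multiply by 51 repeatedly:
  51^31=32  51^32=42  51^33=22
Found 22 at exponent 33.

33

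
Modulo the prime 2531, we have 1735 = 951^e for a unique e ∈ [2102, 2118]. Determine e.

Compute 951^2102 mod 2531 = 1769, then multiply by 951 repeatedly:
  951^2102=1769  951^2103=1735
Found 1735 at exponent 2103.

2103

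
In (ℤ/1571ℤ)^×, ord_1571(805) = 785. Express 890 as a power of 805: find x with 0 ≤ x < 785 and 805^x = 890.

757

Baby-step giant-step with m = ceil(sqrt(785)) = 29.
Baby table (805^j mod 1571 for j=0..28):
  0:1  1:805  2:773  3:149  4:549  5:494  6:207  7:109
  8:1340  9:994  10:531  11:143  12:432  13:569  14:884  15:1528
  16:1518  17:1323  18:1448  19:1529  20:752  21:525  22:26  23:507
  24:1246  25:732  26:135  27:276  28:669
Giant step factor: 805^(-29) ≡ 811 (mod 1571).
Scan 890·811^i mod 1571 for i = 0, 1, …:
  i=0: 890   i=1: 701   i=2: 1380   i=3: 628
  i=4: 304   i=5: 1468   i=6: 1301   i=7: 970
  i=8: 1170   i=9: 1557     …   i=25: 1238
  i=26: 149
Match at i=26, j=3: x = 26·29 + 3 = 757.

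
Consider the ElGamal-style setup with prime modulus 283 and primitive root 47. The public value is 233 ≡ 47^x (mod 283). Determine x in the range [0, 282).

212

Baby-step giant-step with m = ceil(sqrt(282)) = 17.
Baby table (47^j mod 283 for j=0..16):
  0:1  1:47  2:228  3:245  4:195  5:109  6:29  7:231
  8:103  9:30  10:278  11:48  12:275  13:190  14:157  15:21
  16:138
Giant step factor: 47^(-17) ≡ 123 (mod 283).
Scan 233·123^i mod 283 for i = 0, 1, …:
  i=0: 233   i=1: 76   i=2: 9   i=3: 258
  i=4: 38   i=5: 146   i=6: 129   i=7: 19
  i=8: 73   i=9: 206   i=10: 151   i=11: 178
  i=12: 103
Match at i=12, j=8: x = 12·17 + 8 = 212.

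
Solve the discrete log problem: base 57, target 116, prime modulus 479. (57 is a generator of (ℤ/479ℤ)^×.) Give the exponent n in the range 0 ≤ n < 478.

Baby-step giant-step with m = ceil(sqrt(478)) = 22.
Baby table (57^j mod 479 for j=0..21):
  0:1  1:57  2:375  3:299  4:278  5:39  6:307  7:255
  8:165  9:304  10:84  11:477  12:365  13:208  14:360  15:402
  16:401  17:344  18:448  19:149  20:350  21:311
Giant step factor: 57^(-22) ≡ 120 (mod 479).
Scan 116·120^i mod 479 for i = 0, 1, …:
  i=0: 116   i=1: 29   i=2: 127   i=3: 391
  i=4: 457   i=5: 234   i=6: 298   i=7: 314
  i=8: 318   i=9: 319     …   i=17: 156
  i=18: 39
Match at i=18, j=5: n = 18·22 + 5 = 401.

401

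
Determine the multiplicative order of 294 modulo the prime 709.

708

The order of 294 must divide p − 1 = 708 = 2^2 · 3 · 59.
Divisors: 1, 2, 3, 4, 6, 12, 59, 118, 177, 236, 354, 708.
Check each in increasing order: 294^1 ≡ 294;  294^2 ≡ 647;  294^3 ≡ 206;  294^4 ≡ 299;  294^6 ≡ 605;  294^12 ≡ 181;  294^59 ≡ 187;  294^118 ≡ 228;  294^177 ≡ 96;  294^236 ≡ 227;  294^354 ≡ 708;  294^708 ≡ 1.
Smallest exponent giving 1 is 708.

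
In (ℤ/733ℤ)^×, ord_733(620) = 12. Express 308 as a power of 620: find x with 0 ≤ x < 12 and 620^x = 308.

2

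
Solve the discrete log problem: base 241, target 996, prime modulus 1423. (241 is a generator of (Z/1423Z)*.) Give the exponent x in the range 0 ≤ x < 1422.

Baby-step giant-step with m = ceil(sqrt(1422)) = 38.
Baby table (241^j mod 1423 for j=0..37):
  0:1  1:241  2:1161  3:893  4:340  5:829  6:569  7:521
  8:337  9:106  10:1355  11:688  12:740  13:465  14:1071  15:548
  16:1152  17:147  18:1275  19:1330  20:355  21:175  22:908  23:1109
  24:1168  25:1157  26:1352  27:1388  28:103  29:632  30:51  31:907
  32:868  33:7  34:264  35:1012  36:559  37:957
Giant step factor: 241^(-38) ≡ 641 (mod 1423).
Scan 996·641^i mod 1423 for i = 0, 1, …:
  i=0: 996   i=1: 932   i=2: 1175   i=3: 408
  i=4: 1119   i=5: 87   i=6: 270   i=7: 887
  i=8: 790   i=9: 1225   i=10: 1152
Match at i=10, j=16: x = 10·38 + 16 = 396.

396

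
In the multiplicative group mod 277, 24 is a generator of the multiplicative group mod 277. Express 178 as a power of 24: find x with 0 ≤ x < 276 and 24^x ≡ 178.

229

Baby-step giant-step with m = ceil(sqrt(276)) = 17.
Baby table (24^j mod 277 for j=0..16):
  0:1  1:24  2:22  3:251  4:207  5:259  6:122  7:158
  8:191  9:152  10:47  11:20  12:203  13:163  14:34  15:262
  16:194
Giant step factor: 24^(-17) ≡ 162 (mod 277).
Scan 178·162^i mod 277 for i = 0, 1, …:
  i=0: 178   i=1: 28   i=2: 104   i=3: 228
  i=4: 95   i=5: 155   i=6: 180   i=7: 75
  i=8: 239   i=9: 215   i=10: 205   i=11: 247
  i=12: 126   i=13: 191
Match at i=13, j=8: x = 13·17 + 8 = 229.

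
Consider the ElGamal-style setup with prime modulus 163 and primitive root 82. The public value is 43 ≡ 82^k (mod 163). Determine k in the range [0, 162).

124

Baby-step giant-step with m = ceil(sqrt(162)) = 13.
Baby table (82^j mod 163 for j=0..12):
  0:1  1:82  2:41  3:102  4:51  5:107  6:135  7:149
  8:156  9:78  10:39  11:101  12:132
Giant step factor: 82^(-13) ≡ 42 (mod 163).
Scan 43·42^i mod 163 for i = 0, 1, …:
  i=0: 43   i=1: 13   i=2: 57   i=3: 112
  i=4: 140   i=5: 12   i=6: 15   i=7: 141
  i=8: 54   i=9: 149
Match at i=9, j=7: k = 9·13 + 7 = 124.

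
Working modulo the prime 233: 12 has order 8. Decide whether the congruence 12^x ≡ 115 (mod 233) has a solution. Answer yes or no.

⟨12⟩ has order 8; its elements mod 233 are {1, 12, 89, 97, 136, 144, 221, 232}.
115 is not in this set.

no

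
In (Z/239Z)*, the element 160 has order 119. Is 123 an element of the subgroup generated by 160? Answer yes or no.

no

123 ∈ ⟨160⟩ iff 123^119 ≡ 1 (mod 239), since |⟨160⟩| = 119.
123^119 mod 239 = 238.
Since 238 ≠ 1, 123 does not lie in the subgroup.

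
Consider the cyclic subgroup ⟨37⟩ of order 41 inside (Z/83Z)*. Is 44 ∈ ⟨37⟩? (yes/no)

yes

44 ∈ ⟨37⟩ iff 44^41 ≡ 1 (mod 83), since |⟨37⟩| = 41.
44^41 mod 83 = 1.
Since 1 = 1, 44 lies in the subgroup.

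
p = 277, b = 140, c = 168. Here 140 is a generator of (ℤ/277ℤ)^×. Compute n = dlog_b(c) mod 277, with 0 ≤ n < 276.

Baby-step giant-step with m = ceil(sqrt(276)) = 17.
Baby table (140^j mod 277 for j=0..16):
  0:1  1:140  2:210  3:38  4:57  5:224  6:59  7:227
  8:202  9:26  10:39  11:197  12:157  13:97  14:7  15:149
  16:85
Giant step factor: 140^(-17) ≡ 151 (mod 277).
Scan 168·151^i mod 277 for i = 0, 1, …:
  i=0: 168   i=1: 161   i=2: 212   i=3: 157
Match at i=3, j=12: n = 3·17 + 12 = 63.

63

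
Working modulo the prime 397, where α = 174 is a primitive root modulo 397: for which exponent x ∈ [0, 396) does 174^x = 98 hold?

Baby-step giant-step with m = ceil(sqrt(396)) = 20.
Baby table (174^j mod 397 for j=0..19):
  0:1  1:174  2:104  3:231  4:97  5:204  6:163  7:175
  8:278  9:335  10:328  11:301  12:367  13:338  14:56  15:216
  16:266  17:232  18:271  19:308
Giant step factor: 174^(-20) ≡ 132 (mod 397).
Scan 98·132^i mod 397 for i = 0, 1, …:
  i=0: 98   i=1: 232
Match at i=1, j=17: x = 1·20 + 17 = 37.

37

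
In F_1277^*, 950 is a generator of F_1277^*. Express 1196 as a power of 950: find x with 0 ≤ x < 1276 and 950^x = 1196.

646

Baby-step giant-step with m = ceil(sqrt(1276)) = 36.
Baby table (950^j mod 1277 for j=0..35):
  0:1  1:950  2:938  3:1031  4:1268  5:389  6:497  7:937
  8:81  9:330  10:635  11:506  12:548  13:861  14:670  15:554
  16:176  17:1190  18:355  19:122  20:970  21:783  22:636  23:179
  24:209  25:615  26:661  27:943  28:673  29:850  30:436  31:452
  32:328  33:12  34:1184  35:1040
Giant step factor: 950^(-36) ≡ 677 (mod 1277).
Scan 1196·677^i mod 1277 for i = 0, 1, …:
  i=0: 1196   i=1: 74   i=2: 295   i=3: 503
  i=4: 849   i=5: 123   i=6: 266   i=7: 25
  i=8: 324   i=9: 981     …   i=16: 1258
  i=17: 1184
Match at i=17, j=34: x = 17·36 + 34 = 646.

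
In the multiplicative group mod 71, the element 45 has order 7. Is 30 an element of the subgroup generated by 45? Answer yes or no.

30 ∈ ⟨45⟩ iff 30^7 ≡ 1 (mod 71), since |⟨45⟩| = 7.
30^7 mod 71 = 1.
Since 1 = 1, 30 lies in the subgroup.

yes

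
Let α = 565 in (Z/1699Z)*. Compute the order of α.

849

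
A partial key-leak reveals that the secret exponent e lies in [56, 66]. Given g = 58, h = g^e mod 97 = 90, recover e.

Compute 58^56 mod 97 = 16, then multiply by 58 repeatedly:
  58^56=16  58^57=55  58^58=86  58^59=41  58^60=50
  58^61=87  58^62=2  58^63=19  58^64=35  58^65=90
Found 90 at exponent 65.

65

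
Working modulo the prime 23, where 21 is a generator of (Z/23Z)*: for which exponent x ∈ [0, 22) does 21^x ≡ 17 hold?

9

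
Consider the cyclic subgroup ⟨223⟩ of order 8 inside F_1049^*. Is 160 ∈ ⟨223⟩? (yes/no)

no

160 ∈ ⟨223⟩ iff 160^8 ≡ 1 (mod 1049), since |⟨223⟩| = 8.
160^8 mod 1049 = 259.
Since 259 ≠ 1, 160 does not lie in the subgroup.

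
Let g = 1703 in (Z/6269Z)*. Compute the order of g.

1567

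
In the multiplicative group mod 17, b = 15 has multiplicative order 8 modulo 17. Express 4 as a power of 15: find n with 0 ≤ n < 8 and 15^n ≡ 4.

Successive powers of 15 modulo 17:
  15^0=1  15^1=15  15^2=4
So 15^2 ≡ 4 (mod 17), giving n = 2.

2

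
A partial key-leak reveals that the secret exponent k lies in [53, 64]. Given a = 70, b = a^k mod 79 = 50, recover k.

Compute 70^53 mod 79 = 30, then multiply by 70 repeatedly:
  70^53=30  70^54=46  70^55=60  70^56=13  70^57=41
  70^58=26  70^59=3  70^60=52  70^61=6  70^62=25
  70^63=12  70^64=50
Found 50 at exponent 64.

64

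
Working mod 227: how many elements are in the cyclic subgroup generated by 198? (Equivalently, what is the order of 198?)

226

The order of 198 must divide p − 1 = 226 = 2 · 113.
Divisors: 1, 2, 113, 226.
Check each in increasing order: 198^1 ≡ 198;  198^2 ≡ 160;  198^113 ≡ 226;  198^226 ≡ 1.
Smallest exponent giving 1 is 226.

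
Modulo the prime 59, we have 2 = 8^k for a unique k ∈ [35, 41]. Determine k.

39

Compute 8^35 mod 59 = 52, then multiply by 8 repeatedly:
  8^35=52  8^36=3  8^37=24  8^38=15  8^39=2
Found 2 at exponent 39.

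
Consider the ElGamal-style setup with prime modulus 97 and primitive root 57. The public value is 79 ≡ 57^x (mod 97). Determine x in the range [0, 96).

18

Successive powers of 57 modulo 97:
  57^0=1  57^1=57  57^2=48  57^3=20  57^4=73  57^5=87
  57^6=12  57^7=5  57^8=91  57^9=46  57^10=3  57^11=74
  57^12=47  57^13=60  57^14=25  57^15=67  57^16=36  57^17=15
  57^18=79
So 57^18 ≡ 79 (mod 97), giving x = 18.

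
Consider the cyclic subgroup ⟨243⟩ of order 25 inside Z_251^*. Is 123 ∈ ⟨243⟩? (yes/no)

yes

⟨243⟩ has order 25; its elements mod 251 are {1, 4, 5, 16, 20, 25, 51, 63, 64, 69, 80, 91, 94, 100, 113, 123, 125, 149, 201, 204, 211, 219, 241, 243, 249}.
123 is in this set.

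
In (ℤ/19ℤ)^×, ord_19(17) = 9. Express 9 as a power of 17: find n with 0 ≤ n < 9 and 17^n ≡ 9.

Successive powers of 17 modulo 19:
  17^0=1  17^1=17  17^2=4  17^3=11  17^4=16  17^5=6
  17^6=7  17^7=5  17^8=9
So 17^8 ≡ 9 (mod 19), giving n = 8.

8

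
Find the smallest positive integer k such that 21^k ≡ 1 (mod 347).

346

The order of 21 must divide p − 1 = 346 = 2 · 173.
Divisors: 1, 2, 173, 346.
Check each in increasing order: 21^1 ≡ 21;  21^2 ≡ 94;  21^173 ≡ 346;  21^346 ≡ 1.
Smallest exponent giving 1 is 346.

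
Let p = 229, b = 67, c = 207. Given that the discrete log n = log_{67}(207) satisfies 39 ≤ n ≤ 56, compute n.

Compute 67^39 mod 229 = 114, then multiply by 67 repeatedly:
  67^39=114  67^40=81  67^41=160  67^42=186  67^43=96
  67^44=20  67^45=195  67^46=12  67^47=117  67^48=53
  67^49=116  67^50=215  67^51=207
Found 207 at exponent 51.

51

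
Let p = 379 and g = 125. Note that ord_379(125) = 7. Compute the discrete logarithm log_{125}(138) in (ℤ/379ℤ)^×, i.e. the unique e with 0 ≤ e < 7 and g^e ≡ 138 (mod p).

3

Successive powers of 125 modulo 379:
  125^0=1  125^1=125  125^2=86  125^3=138
So 125^3 ≡ 138 (mod 379), giving e = 3.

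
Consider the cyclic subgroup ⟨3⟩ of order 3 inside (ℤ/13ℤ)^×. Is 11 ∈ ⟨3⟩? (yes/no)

no

⟨3⟩ has order 3; its elements mod 13 are {1, 3, 9}.
11 is not in this set.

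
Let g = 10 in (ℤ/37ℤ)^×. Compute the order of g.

3

The order of 10 must divide p − 1 = 36 = 2^2 · 3^2.
Divisors: 1, 2, 3, 4, 6, 9, 12, 18, 36.
Check each in increasing order: 10^1 ≡ 10;  10^2 ≡ 26;  10^3 ≡ 1.
Smallest exponent giving 1 is 3.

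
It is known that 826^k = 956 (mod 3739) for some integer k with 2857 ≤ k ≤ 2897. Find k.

2860

Compute 826^2857 mod 3739 = 2844, then multiply by 826 repeatedly:
  826^2857=2844  826^2858=1052  826^2859=1504  826^2860=956
Found 956 at exponent 2860.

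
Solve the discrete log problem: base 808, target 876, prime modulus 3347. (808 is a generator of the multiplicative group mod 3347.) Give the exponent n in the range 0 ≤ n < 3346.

2661

Baby-step giant-step with m = ceil(sqrt(3346)) = 58.
Baby table (808^j mod 3347 for j=0..57):
  0:1  1:808  2:199  3:136  4:2784  5:288  6:1761  7:413
  8:2351  9:1859  10:2616  11:1771  12:1799  13:994  14:3219  15:333
  16:1304  17:2674  18:1777  19:3300  20:2188  21:688  22:302  23:3032
  24:3199  25:908  26:671  27:3301  28:2996  29:887  30:438  31:2469
  32:140  33:2669  34:1084  35:2305  36:1508  37:156  38:2209  39:921
  40:1134  41:2541  42:1417  43:262  44:835  45:1933  46:2162  47:3109
  48:1822  49:2843  50:1102  51:114  52:1743  53:2604  54:2116  55:2758
  56:2709  57:3281
Giant step factor: 808^(-58) ≡ 1031 (mod 3347).
Scan 876·1031^i mod 3347 for i = 0, 1, …:
  i=0: 876   i=1: 2813   i=2: 1701   i=3: 3250
  i=4: 403   i=5: 465   i=6: 794   i=7: 1946
  i=8: 1473   i=9: 2472     …   i=44: 2107
  i=45: 114
Match at i=45, j=51: n = 45·58 + 51 = 2661.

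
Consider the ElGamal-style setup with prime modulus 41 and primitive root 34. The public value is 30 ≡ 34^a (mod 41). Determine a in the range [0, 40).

37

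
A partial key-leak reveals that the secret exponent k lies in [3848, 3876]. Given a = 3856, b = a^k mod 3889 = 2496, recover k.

3849

Compute 3856^3848 mod 3889 = 985, then multiply by 3856 repeatedly:
  3856^3848=985  3856^3849=2496
Found 2496 at exponent 3849.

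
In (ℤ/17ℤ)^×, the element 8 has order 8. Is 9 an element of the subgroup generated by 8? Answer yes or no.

yes

⟨8⟩ has order 8; its elements mod 17 are {1, 2, 4, 8, 9, 13, 15, 16}.
9 is in this set.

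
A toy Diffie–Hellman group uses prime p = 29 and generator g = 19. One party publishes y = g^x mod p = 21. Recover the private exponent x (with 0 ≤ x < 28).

5

Successive powers of 19 modulo 29:
  19^0=1  19^1=19  19^2=13  19^3=15  19^4=24  19^5=21
So 19^5 ≡ 21 (mod 29), giving x = 5.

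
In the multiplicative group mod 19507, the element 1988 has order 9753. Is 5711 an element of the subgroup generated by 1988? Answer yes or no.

5711 ∈ ⟨1988⟩ iff 5711^9753 ≡ 1 (mod 19507), since |⟨1988⟩| = 9753.
5711^9753 mod 19507 = 19506.
Since 19506 ≠ 1, 5711 does not lie in the subgroup.

no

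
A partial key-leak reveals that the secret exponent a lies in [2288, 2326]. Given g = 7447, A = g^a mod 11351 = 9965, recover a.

2294

Compute 7447^2288 mod 11351 = 9168, then multiply by 7447 repeatedly:
  7447^2288=9168  7447^2289=9182  7447^2290=11281  7447^2291=856  7447^2292=6721
  7447^2293=4728  7447^2294=9965
Found 9965 at exponent 2294.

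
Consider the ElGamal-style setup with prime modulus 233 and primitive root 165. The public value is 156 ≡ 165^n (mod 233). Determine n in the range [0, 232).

229

Baby-step giant-step with m = ceil(sqrt(232)) = 16.
Baby table (165^j mod 233 for j=0..15):
  0:1  1:165  2:197  3:118  4:131  5:179  6:177  7:80
  8:152  9:149  10:120  11:228  12:107  13:180  14:109  15:44
Giant step factor: 165^(-16) ≡ 63 (mod 233).
Scan 156·63^i mod 233 for i = 0, 1, …:
  i=0: 156   i=1: 42   i=2: 83   i=3: 103
  i=4: 198   i=5: 125   i=6: 186   i=7: 68
  i=8: 90   i=9: 78     …   i=13: 99
  i=14: 179
Match at i=14, j=5: n = 14·16 + 5 = 229.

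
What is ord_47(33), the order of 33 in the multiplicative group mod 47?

46

The order of 33 must divide p − 1 = 46 = 2 · 23.
Divisors: 1, 2, 23, 46.
Check each in increasing order: 33^1 ≡ 33;  33^2 ≡ 8;  33^23 ≡ 46;  33^46 ≡ 1.
Smallest exponent giving 1 is 46.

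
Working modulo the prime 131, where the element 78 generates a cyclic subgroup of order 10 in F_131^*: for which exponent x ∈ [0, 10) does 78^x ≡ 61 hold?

8

Successive powers of 78 modulo 131:
  78^0=1  78^1=78  78^2=58  78^3=70  78^4=89  78^5=130
  78^6=53  78^7=73  78^8=61
So 78^8 ≡ 61 (mod 131), giving x = 8.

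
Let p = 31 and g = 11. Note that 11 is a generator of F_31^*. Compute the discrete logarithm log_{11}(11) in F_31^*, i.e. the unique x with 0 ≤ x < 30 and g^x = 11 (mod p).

1

Successive powers of 11 modulo 31:
  11^0=1  11^1=11
So 11^1 ≡ 11 (mod 31), giving x = 1.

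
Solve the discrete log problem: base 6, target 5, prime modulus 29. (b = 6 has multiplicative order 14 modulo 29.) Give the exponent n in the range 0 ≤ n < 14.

Successive powers of 6 modulo 29:
  6^0=1  6^1=6  6^2=7  6^3=13  6^4=20  6^5=4
  6^6=24  6^7=28  6^8=23  6^9=22  6^10=16  6^11=9
  6^12=25  6^13=5
So 6^13 ≡ 5 (mod 29), giving n = 13.

13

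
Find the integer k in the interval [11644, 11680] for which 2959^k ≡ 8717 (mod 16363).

11674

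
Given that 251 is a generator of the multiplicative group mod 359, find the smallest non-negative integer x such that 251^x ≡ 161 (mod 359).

275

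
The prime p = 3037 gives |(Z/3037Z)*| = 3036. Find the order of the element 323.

The order of 323 must divide p − 1 = 3036 = 2^2 · 3 · 11 · 23.
Divisors: 1, 2, 3, 4, 6, 11, 12, 22, 23, 33, 44, 46, 66, 69, 92, 132, 138, 253, 276, 506, 759, 1012, 1518, 3036.
Check each in increasing order: 323^1 ≡ 323;  323^2 ≡ 1071;  323^3 ≡ 2752;  323^4 ≡ 2092;  323^6 ≡ 2263;  323^11 ≡ 623;  323^12 ≡ 787;  323^22 ≡ 2430;  323^23 ≡ 1344;  323^33 ≡ 1464;  323^44 ≡ 972;  323^46 ≡ 2358;  323^66 ≡ 2211;  323^69 ≡ 1561;  323^92 ≡ 2454;  323^132 ≡ 1988;  323^138 ≡ 1047;  323^253 ≡ 2829;  323^276 ≡ 2889;  323^506 ≡ 746;  323^759 ≡ 2756;  323^1012 ≡ 745;  323^1518 ≡ 3036;  323^3036 ≡ 1.
Smallest exponent giving 1 is 3036.

3036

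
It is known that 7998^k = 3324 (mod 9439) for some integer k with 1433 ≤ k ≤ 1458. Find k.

Compute 7998^1433 mod 9439 = 1179, then multiply by 7998 repeatedly:
  7998^1433=1179  7998^1434=81  7998^1435=5986  7998^1436=1420  7998^1437=2043
  7998^1438=1005  7998^1439=5401  7998^1440=4334  7998^1441=3324
Found 3324 at exponent 1441.

1441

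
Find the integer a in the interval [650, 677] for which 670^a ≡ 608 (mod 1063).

674

Compute 670^650 mod 1063 = 123, then multiply by 670 repeatedly:
  670^650=123  670^651=559  670^652=354  670^653=131  670^654=604
  670^655=740  670^656=442  670^657=626  670^658=598  670^659=972
  670^660=684  670^661=127  670^662=50  670^663=547  670^664=818
  670^665=615  670^666=669  670^667=707  670^668=655  670^669=894
  670^670=511  670^671=84  670^672=1004  670^673=864  670^674=608
Found 608 at exponent 674.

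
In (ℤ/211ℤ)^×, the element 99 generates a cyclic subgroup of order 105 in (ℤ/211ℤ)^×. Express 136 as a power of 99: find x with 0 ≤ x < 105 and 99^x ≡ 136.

Baby-step giant-step with m = ceil(sqrt(105)) = 11.
Baby table (99^j mod 211 for j=0..10):
  0:1  1:99  2:95  3:121  4:163  5:101  6:82  7:100
  8:194  9:5  10:73
Giant step factor: 99^(-11) ≡ 4 (mod 211).
Scan 136·4^i mod 211 for i = 0, 1, …:
  i=0: 136   i=1: 122   i=2: 66   i=3: 53
  i=4: 1
Match at i=4, j=0: x = 4·11 + 0 = 44.

44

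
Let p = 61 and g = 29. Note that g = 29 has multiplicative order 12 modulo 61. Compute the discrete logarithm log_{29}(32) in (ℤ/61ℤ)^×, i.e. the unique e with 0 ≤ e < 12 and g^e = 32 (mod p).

Successive powers of 29 modulo 61:
  29^0=1  29^1=29  29^2=48  29^3=50  29^4=47  29^5=21
  29^6=60  29^7=32
So 29^7 ≡ 32 (mod 61), giving e = 7.

7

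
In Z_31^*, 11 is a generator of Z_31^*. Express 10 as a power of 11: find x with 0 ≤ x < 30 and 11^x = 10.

Successive powers of 11 modulo 31:
  11^0=1  11^1=11  11^2=28  11^3=29  11^4=9  11^5=6
  11^6=4  11^7=13  11^8=19  11^9=23  11^10=5  11^11=24
  11^12=16  11^13=21  11^14=14  11^15=30  11^16=20  11^17=3
  11^18=2  11^19=22  11^20=25  11^21=27  11^22=18  11^23=12
  11^24=8  11^25=26  11^26=7  11^27=15  11^28=10
So 11^28 ≡ 10 (mod 31), giving x = 28.

28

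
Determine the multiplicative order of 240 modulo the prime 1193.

The order of 240 must divide p − 1 = 1192 = 2^3 · 149.
Divisors: 1, 2, 4, 8, 149, 298, 596, 1192.
Check each in increasing order: 240^1 ≡ 240;  240^2 ≡ 336;  240^4 ≡ 754;  240^8 ≡ 648;  240^149 ≡ 1192;  240^298 ≡ 1.
Smallest exponent giving 1 is 298.

298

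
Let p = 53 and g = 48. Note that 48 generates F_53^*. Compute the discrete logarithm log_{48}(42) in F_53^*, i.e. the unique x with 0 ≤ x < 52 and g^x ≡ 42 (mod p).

4

Successive powers of 48 modulo 53:
  48^0=1  48^1=48  48^2=25  48^3=34  48^4=42
So 48^4 ≡ 42 (mod 53), giving x = 4.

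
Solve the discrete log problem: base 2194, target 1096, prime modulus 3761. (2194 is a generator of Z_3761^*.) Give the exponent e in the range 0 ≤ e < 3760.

419

Baby-step giant-step with m = ceil(sqrt(3760)) = 62.
Baby table (2194^j mod 3761 for j=0..61):
  0:1  1:2194  2:3317  3:3724  4:1564  5:1384  6:1369  7:2308
  8:1446  9:2001  10:1107  11:2913  12:1183  13:412  14:1288  15:1361
  16:3561  17:1237  18:2297  19:3639  20:3124  21:1514  22:753  23:1003
  24:397  25:2227  26:499  27:355  28:343  29:342  30:1909  31:2353
  32:2390  33:826  34:3203  35:1834  36:3287  37:1841  38:3601  39:2494
  40:3342  41:2159  42:1747  43:459  44:2859  45:3059  46:1822  47:3286
  48:3408  49:284  50:2531  51:1778  52:775  53:378  54:1912  55:1413
  56:1058  57:715  58:373  59:2225  60:3633  61:1243
Giant step factor: 2194^(-62) ≡ 469 (mod 3761).
Scan 1096·469^i mod 3761 for i = 0, 1, …:
  i=0: 1096   i=1: 2528   i=2: 917   i=3: 1319
  i=4: 1807   i=5: 1258   i=6: 3286
Match at i=6, j=47: e = 6·62 + 47 = 419.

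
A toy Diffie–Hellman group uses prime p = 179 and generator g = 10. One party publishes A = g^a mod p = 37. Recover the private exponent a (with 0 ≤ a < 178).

19

Successive powers of 10 modulo 179:
  10^0=1  10^1=10  10^2=100  10^3=105  10^4=155  10^5=118
  10^6=106  10^7=165  10^8=39  10^9=32  10^10=141  10^11=157
  10^12=138  10^13=127  10^14=17  10^15=170  10^16=89  10^17=174
  10^18=129  10^19=37
So 10^19 ≡ 37 (mod 179), giving a = 19.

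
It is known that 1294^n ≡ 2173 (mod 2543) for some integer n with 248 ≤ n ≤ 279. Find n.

270

Compute 1294^248 mod 2543 = 1940, then multiply by 1294 repeatedly:
  1294^248=1940  1294^249=419  1294^250=527  1294^251=414  1294^252=1686
  1294^253=2333  1294^254=361  1294^255=1765  1294^256=296  1294^257=1574
  1294^258=2356  1294^259=2150  1294^260=58  1294^261=1305  1294^262=118
  1294^263=112  1294^264=2520  1294^265=754  1294^266=1707  1294^267=1534
  1294^268=1456  1294^269=2244  1294^270=2173
Found 2173 at exponent 270.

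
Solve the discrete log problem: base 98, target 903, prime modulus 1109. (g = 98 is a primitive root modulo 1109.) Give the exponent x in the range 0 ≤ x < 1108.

809

Baby-step giant-step with m = ceil(sqrt(1108)) = 34.
Baby table (98^j mod 1109 for j=0..33):
  0:1  1:98  2:732  3:760  4:177  5:711  6:920  7:331
  8:277  9:530  10:926  11:919  12:233  13:654  14:879  15:749
  16:208  17:422  18:323  19:602  20:219  21:391  22:612  23:90
  24:1057  25:449  26:751  27:404  28:777  29:734  30:956  31:532
  32:13  33:165
Giant step factor: 98^(-34) ≡ 570 (mod 1109).
Scan 903·570^i mod 1109 for i = 0, 1, …:
  i=0: 903   i=1: 134   i=2: 968   i=3: 587
  i=4: 781   i=5: 461   i=6: 1046   i=7: 687
  i=8: 113   i=9: 88     …   i=22: 670
  i=23: 404
Match at i=23, j=27: x = 23·34 + 27 = 809.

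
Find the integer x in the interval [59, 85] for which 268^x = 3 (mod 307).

Compute 268^59 mod 307 = 224, then multiply by 268 repeatedly:
  268^59=224  268^60=167  268^61=241  268^62=118  268^63=3
Found 3 at exponent 63.

63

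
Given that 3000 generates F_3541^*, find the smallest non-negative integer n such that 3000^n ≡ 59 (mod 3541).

2360

Baby-step giant-step with m = ceil(sqrt(3540)) = 60.
Baby table (3000^j mod 3541 for j=0..59):
  0:1  1:3000  2:2319  3:2476  4:2523  5:1883  6:1105  7:624
  8:2352  9:2328  10:1148  11:2148  12:2921  13:2566  14:3407  15:1674
  16:862  17:1070  18:1854  19:2630  20:652  21:1368  22:3522  23:3197
  24:1972  25:2530  26:1637  27:3174  28:251  29:2308  30:1345  31:1801
  32:2975  33:1680  34:1157  35:820  36:2546  37:63  38:1327  39:916
  40:184  41:3145  42:1776  43:2336  44:361  45:2995  46:1483  47:1504
  48:766  49:3432  50:2313  51:2181  52:2773  53:1191  54:131  55:3490
  56:2804  57:2125  58:1200  59:2344
Giant step factor: 3000^(-60) ≡ 1704 (mod 3541).
Scan 59·1704^i mod 3541 for i = 0, 1, …:
  i=0: 59   i=1: 1388   i=2: 3305   i=3: 1530
  i=4: 944   i=5: 962   i=6: 3306   i=7: 3234
  i=8: 940   i=9: 1228     …   i=38: 1987
  i=39: 652
Match at i=39, j=20: n = 39·60 + 20 = 2360.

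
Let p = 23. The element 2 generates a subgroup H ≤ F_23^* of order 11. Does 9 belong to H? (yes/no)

9 ∈ ⟨2⟩ iff 9^11 ≡ 1 (mod 23), since |⟨2⟩| = 11.
9^11 mod 23 = 1.
Since 1 = 1, 9 lies in the subgroup.

yes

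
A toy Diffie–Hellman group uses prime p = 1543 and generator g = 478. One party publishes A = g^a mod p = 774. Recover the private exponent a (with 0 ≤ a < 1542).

357

Baby-step giant-step with m = ceil(sqrt(1542)) = 40.
Baby table (478^j mod 1543 for j=0..39):
  0:1  1:478  2:120  3:269  4:513  5:1420  6:1383  7:670
  8:859  9:164  10:1242  11:1164  12:912  13:810  14:1430  15:1534
  16:327  17:463  18:665  19:12  20:1107  21:1440  22:142  23:1527
  24:67  25:1166  26:325  27:1050  28:425  29:1017  30:81  31:143
  32:462  33:187  34:1435  35:838  36:927  37:265  38:144  39:940
Giant step factor: 478^(-40) ≡ 578 (mod 1543).
Scan 774·578^i mod 1543 for i = 0, 1, …:
  i=0: 774   i=1: 1445   i=2: 447   i=3: 685
  i=4: 922   i=5: 581   i=6: 987   i=7: 1119
  i=8: 265
Match at i=8, j=37: a = 8·40 + 37 = 357.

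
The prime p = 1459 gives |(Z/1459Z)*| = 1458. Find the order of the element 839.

The order of 839 must divide p − 1 = 1458 = 2 · 3^6.
Divisors: 1, 2, 3, 6, 9, 18, 27, 54, 81, 162, 243, 486, 729, 1458.
Check each in increasing order: 839^1 ≡ 839;  839^2 ≡ 683;  839^3 ≡ 1109;  839^6 ≡ 1403;  839^9 ≡ 633;  839^18 ≡ 923;  839^27 ≡ 659;  839^54 ≡ 958;  839^81 ≡ 1034;  839^162 ≡ 1168;  839^243 ≡ 1119;  839^486 ≡ 339;  839^729 ≡ 1.
Smallest exponent giving 1 is 729.

729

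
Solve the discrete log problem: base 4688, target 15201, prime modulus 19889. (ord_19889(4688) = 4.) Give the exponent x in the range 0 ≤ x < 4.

3

Successive powers of 4688 modulo 19889:
  4688^0=1  4688^1=4688  4688^2=19888  4688^3=15201
So 4688^3 ≡ 15201 (mod 19889), giving x = 3.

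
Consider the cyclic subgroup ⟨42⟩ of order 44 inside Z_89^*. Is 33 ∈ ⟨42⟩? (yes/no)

no

33 ∈ ⟨42⟩ iff 33^44 ≡ 1 (mod 89), since |⟨42⟩| = 44.
33^44 mod 89 = 88.
Since 88 ≠ 1, 33 does not lie in the subgroup.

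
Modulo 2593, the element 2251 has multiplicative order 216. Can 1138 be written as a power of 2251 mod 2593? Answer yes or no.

yes

1138 ∈ ⟨2251⟩ iff 1138^216 ≡ 1 (mod 2593), since |⟨2251⟩| = 216.
1138^216 mod 2593 = 1.
Since 1 = 1, 1138 lies in the subgroup.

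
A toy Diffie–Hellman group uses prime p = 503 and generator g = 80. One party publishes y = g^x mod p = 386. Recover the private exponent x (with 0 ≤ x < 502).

Baby-step giant-step with m = ceil(sqrt(502)) = 23.
Baby table (80^j mod 503 for j=0..22):
  0:1  1:80  2:364  3:449  4:207  5:464  6:401  7:391
  8:94  9:478  10:12  11:457  12:344  13:358  14:472  15:35
  16:285  17:165  18:122  19:203  20:144  21:454  22:104
Giant step factor: 80^(-23) ≡ 135 (mod 503).
Scan 386·135^i mod 503 for i = 0, 1, …:
  i=0: 386   i=1: 301   i=2: 395   i=3: 7
  i=4: 442   i=5: 316   i=6: 408   i=7: 253
  i=8: 454
Match at i=8, j=21: x = 8·23 + 21 = 205.

205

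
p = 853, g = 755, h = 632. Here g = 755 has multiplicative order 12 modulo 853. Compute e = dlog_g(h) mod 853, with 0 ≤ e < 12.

8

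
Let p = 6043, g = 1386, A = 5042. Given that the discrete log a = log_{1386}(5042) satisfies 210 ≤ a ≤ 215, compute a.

212

Compute 1386^210 mod 6043 = 5786, then multiply by 1386 repeatedly:
  1386^210=5786  1386^211=335  1386^212=5042
Found 5042 at exponent 212.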